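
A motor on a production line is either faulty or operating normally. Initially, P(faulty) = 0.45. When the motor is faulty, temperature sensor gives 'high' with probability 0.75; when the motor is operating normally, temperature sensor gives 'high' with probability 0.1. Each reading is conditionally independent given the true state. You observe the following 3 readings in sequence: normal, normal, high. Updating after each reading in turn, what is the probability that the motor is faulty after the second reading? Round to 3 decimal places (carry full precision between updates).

After 'normal': P(faulty) = 0.25·0.4500 / (0.25·0.4500 + 0.9·0.5500) ≈ 0.1852
After 'normal': P(faulty) = 0.25·0.1852 / (0.25·0.1852 + 0.9·0.8148) ≈ 0.0594

0.059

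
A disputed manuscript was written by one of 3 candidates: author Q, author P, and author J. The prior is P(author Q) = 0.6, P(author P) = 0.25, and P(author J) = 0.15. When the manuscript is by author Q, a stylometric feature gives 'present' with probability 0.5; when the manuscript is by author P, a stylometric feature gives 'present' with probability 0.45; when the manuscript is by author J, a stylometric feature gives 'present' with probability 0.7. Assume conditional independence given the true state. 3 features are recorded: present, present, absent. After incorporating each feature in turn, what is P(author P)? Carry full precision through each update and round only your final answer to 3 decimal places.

After 'present': normaliser = 0.5·0.6000 + 0.45·0.2500 + 0.7·0.1500; P(author Q) ≈ 0.5797, P(author P) ≈ 0.2174, P(author J) ≈ 0.2029
After 'present': normaliser = 0.5·0.5797 + 0.45·0.2174 + 0.7·0.2029; P(author Q) ≈ 0.5472, P(author P) ≈ 0.1847, P(author J) ≈ 0.2681
After 'absent': normaliser = 0.5·0.5472 + 0.55·0.1847 + 0.3·0.2681; P(author Q) ≈ 0.6005, P(author P) ≈ 0.2229, P(author J) ≈ 0.1766

0.223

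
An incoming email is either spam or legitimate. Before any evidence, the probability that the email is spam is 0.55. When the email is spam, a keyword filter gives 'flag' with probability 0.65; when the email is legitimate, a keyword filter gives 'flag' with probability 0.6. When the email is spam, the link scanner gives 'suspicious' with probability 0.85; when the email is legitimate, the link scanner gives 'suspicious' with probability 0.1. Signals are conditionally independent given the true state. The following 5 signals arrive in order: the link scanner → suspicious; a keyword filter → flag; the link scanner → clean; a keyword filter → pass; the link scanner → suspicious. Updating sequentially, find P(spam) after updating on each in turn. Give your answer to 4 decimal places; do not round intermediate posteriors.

After the link scanner='suspicious': P(spam) = 0.85·0.5500 / (0.85·0.5500 + 0.1·0.4500) ≈ 0.9122
After a keyword filter='flag': P(spam) = 0.65·0.9122 / (0.65·0.9122 + 0.6·0.0878) ≈ 0.9184
After the link scanner='clean': P(spam) = 0.15·0.9184 / (0.15·0.9184 + 0.9·0.0816) ≈ 0.6523
After a keyword filter='pass': P(spam) = 0.35·0.6523 / (0.35·0.6523 + 0.4·0.3477) ≈ 0.6214
After the link scanner='suspicious': P(spam) = 0.85·0.6214 / (0.85·0.6214 + 0.1·0.3786) ≈ 0.9331

0.9331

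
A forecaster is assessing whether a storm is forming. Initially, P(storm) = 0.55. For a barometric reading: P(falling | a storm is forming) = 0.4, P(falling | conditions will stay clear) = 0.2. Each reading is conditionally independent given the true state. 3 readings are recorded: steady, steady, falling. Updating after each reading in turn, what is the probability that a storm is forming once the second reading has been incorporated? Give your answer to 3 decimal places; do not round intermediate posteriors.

0.407

Apply Bayes' rule sequentially, carrying P(storm) forward.
After 'steady': P(storm) = 0.6·0.5500 / (0.6·0.5500 + 0.8·0.4500) ≈ 0.4783
After 'steady': P(storm) = 0.6·0.4783 / (0.6·0.4783 + 0.8·0.5217) ≈ 0.4074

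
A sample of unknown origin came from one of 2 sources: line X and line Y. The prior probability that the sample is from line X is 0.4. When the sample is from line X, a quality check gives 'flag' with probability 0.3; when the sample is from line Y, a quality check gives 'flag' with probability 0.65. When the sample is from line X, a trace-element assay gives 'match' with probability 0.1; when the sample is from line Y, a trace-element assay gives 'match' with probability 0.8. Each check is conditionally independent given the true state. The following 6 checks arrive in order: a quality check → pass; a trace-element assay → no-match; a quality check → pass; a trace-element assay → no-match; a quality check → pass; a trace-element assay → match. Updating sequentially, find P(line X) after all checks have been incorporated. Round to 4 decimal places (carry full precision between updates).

0.9310

After a quality check='pass': P(line X) = 0.7·0.4000 / (0.7·0.4000 + 0.35·0.6000) ≈ 0.5714
After a trace-element assay='no-match': P(line X) = 0.9·0.5714 / (0.9·0.5714 + 0.2·0.4286) ≈ 0.8571
After a quality check='pass': P(line X) = 0.7·0.8571 / (0.7·0.8571 + 0.35·0.1429) ≈ 0.9231
After a trace-element assay='no-match': P(line X) = 0.9·0.9231 / (0.9·0.9231 + 0.2·0.0769) ≈ 0.9818
After a quality check='pass': P(line X) = 0.7·0.9818 / (0.7·0.9818 + 0.35·0.0182) ≈ 0.9908
After a trace-element assay='match': P(line X) = 0.1·0.9908 / (0.1·0.9908 + 0.8·0.0092) ≈ 0.9310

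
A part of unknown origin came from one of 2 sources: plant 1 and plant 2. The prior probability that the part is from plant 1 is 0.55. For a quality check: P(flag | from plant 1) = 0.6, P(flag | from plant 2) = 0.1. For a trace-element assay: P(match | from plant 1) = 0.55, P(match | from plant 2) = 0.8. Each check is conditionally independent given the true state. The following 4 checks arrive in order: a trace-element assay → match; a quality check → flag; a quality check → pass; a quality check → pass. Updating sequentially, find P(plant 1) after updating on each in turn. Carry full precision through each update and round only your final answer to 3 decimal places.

After a trace-element assay='match': P(plant 1) = 0.55·0.5500 / (0.55·0.5500 + 0.8·0.4500) ≈ 0.4566
After a quality check='flag': P(plant 1) = 0.6·0.4566 / (0.6·0.4566 + 0.1·0.5434) ≈ 0.8345
After a quality check='pass': P(plant 1) = 0.4·0.8345 / (0.4·0.8345 + 0.9·0.1655) ≈ 0.6914
After a quality check='pass': P(plant 1) = 0.4·0.6914 / (0.4·0.6914 + 0.9·0.3086) ≈ 0.4990

0.499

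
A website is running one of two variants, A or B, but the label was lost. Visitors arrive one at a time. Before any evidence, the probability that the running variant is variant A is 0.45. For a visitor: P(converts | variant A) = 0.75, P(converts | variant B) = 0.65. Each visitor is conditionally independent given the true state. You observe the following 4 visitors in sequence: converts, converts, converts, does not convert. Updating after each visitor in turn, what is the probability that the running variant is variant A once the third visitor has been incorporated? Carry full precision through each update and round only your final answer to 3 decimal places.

After 'converts': P(A) = 0.75·0.4500 / (0.75·0.4500 + 0.65·0.5500) ≈ 0.4856
After 'converts': P(A) = 0.75·0.4856 / (0.75·0.4856 + 0.65·0.5144) ≈ 0.5214
After 'converts': P(A) = 0.75·0.5214 / (0.75·0.5214 + 0.65·0.4786) ≈ 0.5569

0.557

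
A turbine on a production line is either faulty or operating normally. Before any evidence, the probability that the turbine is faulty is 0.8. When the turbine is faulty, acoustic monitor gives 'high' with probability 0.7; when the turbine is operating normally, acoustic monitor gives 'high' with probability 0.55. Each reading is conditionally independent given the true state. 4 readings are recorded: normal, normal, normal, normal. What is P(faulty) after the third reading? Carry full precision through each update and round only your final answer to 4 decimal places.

0.5424

After 'normal': P(faulty) = 0.3·0.8000 / (0.3·0.8000 + 0.45·0.2000) ≈ 0.7273
After 'normal': P(faulty) = 0.3·0.7273 / (0.3·0.7273 + 0.45·0.2727) ≈ 0.6400
After 'normal': P(faulty) = 0.3·0.6400 / (0.3·0.6400 + 0.45·0.3600) ≈ 0.5424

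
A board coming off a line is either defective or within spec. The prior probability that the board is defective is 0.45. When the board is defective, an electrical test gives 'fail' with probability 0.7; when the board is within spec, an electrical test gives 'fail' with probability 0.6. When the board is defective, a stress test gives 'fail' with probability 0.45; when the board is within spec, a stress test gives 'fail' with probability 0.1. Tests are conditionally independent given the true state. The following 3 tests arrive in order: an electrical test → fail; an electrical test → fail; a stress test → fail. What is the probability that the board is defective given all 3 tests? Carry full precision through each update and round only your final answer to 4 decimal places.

0.8336

After an electrical test='fail': P(defective) = 0.7·0.4500 / (0.7·0.4500 + 0.6·0.5500) ≈ 0.4884
After an electrical test='fail': P(defective) = 0.7·0.4884 / (0.7·0.4884 + 0.6·0.5116) ≈ 0.5269
After a stress test='fail': P(defective) = 0.45·0.5269 / (0.45·0.5269 + 0.1·0.4731) ≈ 0.8336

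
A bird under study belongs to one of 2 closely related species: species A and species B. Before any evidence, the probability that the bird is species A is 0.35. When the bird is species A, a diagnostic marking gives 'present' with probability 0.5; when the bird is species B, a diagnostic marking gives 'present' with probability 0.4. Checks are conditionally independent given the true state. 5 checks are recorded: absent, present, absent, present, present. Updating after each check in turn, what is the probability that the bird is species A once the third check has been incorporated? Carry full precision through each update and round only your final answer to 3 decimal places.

Each posterior becomes the prior for the next update.
After 'absent': P(species A) = 0.5·0.3500 / (0.5·0.3500 + 0.6·0.6500) ≈ 0.3097
After 'present': P(species A) = 0.5·0.3097 / (0.5·0.3097 + 0.4·0.6903) ≈ 0.3593
After 'absent': P(species A) = 0.5·0.3593 / (0.5·0.3593 + 0.6·0.6407) ≈ 0.3185

0.319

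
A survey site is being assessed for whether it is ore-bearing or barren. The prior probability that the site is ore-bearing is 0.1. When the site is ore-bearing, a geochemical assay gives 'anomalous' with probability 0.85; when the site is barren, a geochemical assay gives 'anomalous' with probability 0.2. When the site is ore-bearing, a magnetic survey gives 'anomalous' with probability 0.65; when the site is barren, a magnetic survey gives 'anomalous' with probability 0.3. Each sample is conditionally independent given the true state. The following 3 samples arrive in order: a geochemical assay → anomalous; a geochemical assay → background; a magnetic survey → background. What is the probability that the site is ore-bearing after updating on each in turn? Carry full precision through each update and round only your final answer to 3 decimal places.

0.042

After a geochemical assay='anomalous': P(ore) = 0.85·0.1000 / (0.85·0.1000 + 0.2·0.9000) ≈ 0.3208
After a geochemical assay='background': P(ore) = 0.15·0.3208 / (0.15·0.3208 + 0.8·0.6792) ≈ 0.0813
After a magnetic survey='background': P(ore) = 0.35·0.0813 / (0.35·0.0813 + 0.7·0.9187) ≈ 0.0424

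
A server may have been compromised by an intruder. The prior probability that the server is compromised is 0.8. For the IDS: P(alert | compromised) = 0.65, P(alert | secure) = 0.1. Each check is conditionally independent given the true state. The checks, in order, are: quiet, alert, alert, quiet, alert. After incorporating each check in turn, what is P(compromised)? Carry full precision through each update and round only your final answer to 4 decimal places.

0.9940

After 'quiet': P(compromised) = 0.35·0.8000 / (0.35·0.8000 + 0.9·0.2000) ≈ 0.6087
After 'alert': P(compromised) = 0.65·0.6087 / (0.65·0.6087 + 0.1·0.3913) ≈ 0.9100
After 'alert': P(compromised) = 0.65·0.9100 / (0.65·0.9100 + 0.1·0.0900) ≈ 0.9850
After 'quiet': P(compromised) = 0.35·0.9850 / (0.35·0.9850 + 0.9·0.0150) ≈ 0.9623
After 'alert': P(compromised) = 0.65·0.9623 / (0.65·0.9623 + 0.1·0.0377) ≈ 0.9940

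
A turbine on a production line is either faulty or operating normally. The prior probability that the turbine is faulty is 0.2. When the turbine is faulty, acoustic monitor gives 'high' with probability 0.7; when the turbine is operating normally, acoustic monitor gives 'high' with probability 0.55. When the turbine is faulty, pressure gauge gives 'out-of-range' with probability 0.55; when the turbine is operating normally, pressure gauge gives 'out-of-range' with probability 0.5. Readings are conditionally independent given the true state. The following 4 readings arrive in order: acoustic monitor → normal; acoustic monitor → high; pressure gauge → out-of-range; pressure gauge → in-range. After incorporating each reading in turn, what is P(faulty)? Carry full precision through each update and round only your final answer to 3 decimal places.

Each posterior becomes the prior for the next update.
After acoustic monitor='normal': P(faulty) = 0.3·0.2000 / (0.3·0.2000 + 0.45·0.8000) ≈ 0.1429
After acoustic monitor='high': P(faulty) = 0.7·0.1429 / (0.7·0.1429 + 0.55·0.8571) ≈ 0.1750
After pressure gauge='out-of-range': P(faulty) = 0.55·0.1750 / (0.55·0.1750 + 0.5·0.8250) ≈ 0.1892
After pressure gauge='in-range': P(faulty) = 0.45·0.1892 / (0.45·0.1892 + 0.5·0.8108) ≈ 0.1736

0.174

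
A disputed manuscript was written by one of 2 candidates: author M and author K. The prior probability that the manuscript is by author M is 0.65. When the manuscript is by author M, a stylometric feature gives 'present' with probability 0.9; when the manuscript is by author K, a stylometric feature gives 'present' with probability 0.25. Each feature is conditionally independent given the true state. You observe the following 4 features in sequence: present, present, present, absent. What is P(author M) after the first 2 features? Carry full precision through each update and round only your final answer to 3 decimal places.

After 'present': P(author M) = 0.9·0.6500 / (0.9·0.6500 + 0.25·0.3500) ≈ 0.8699
After 'present': P(author M) = 0.9·0.8699 / (0.9·0.8699 + 0.25·0.1301) ≈ 0.9601

0.960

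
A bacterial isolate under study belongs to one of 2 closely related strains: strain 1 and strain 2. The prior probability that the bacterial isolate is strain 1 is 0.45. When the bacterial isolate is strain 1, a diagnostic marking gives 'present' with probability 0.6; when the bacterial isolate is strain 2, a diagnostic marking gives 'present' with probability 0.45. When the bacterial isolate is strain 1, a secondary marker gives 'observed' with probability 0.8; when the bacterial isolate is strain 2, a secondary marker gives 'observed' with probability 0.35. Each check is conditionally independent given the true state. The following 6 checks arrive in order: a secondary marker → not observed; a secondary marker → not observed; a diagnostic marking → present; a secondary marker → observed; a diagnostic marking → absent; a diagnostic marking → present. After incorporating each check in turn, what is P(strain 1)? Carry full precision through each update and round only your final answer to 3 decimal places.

0.186

Each posterior becomes the prior for the next update.
After a secondary marker='not observed': P(strain 1) = 0.2·0.4500 / (0.2·0.4500 + 0.65·0.5500) ≈ 0.2011
After a secondary marker='not observed': P(strain 1) = 0.2·0.2011 / (0.2·0.2011 + 0.65·0.7989) ≈ 0.0719
After a diagnostic marking='present': P(strain 1) = 0.6·0.0719 / (0.6·0.0719 + 0.45·0.9281) ≈ 0.0936
After a secondary marker='observed': P(strain 1) = 0.8·0.0936 / (0.8·0.0936 + 0.35·0.9064) ≈ 0.1910
After a diagnostic marking='absent': P(strain 1) = 0.4·0.1910 / (0.4·0.1910 + 0.55·0.8090) ≈ 0.1465
After a diagnostic marking='present': P(strain 1) = 0.6·0.1465 / (0.6·0.1465 + 0.45·0.8535) ≈ 0.1863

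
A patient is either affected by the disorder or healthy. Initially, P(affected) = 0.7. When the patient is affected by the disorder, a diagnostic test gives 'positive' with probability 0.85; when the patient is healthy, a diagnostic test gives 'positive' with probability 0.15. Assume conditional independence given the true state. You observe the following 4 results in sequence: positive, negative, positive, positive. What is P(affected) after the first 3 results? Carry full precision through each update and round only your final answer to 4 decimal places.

Apply Bayes' rule sequentially, carrying P(affected) forward.
After 'positive': P(affected) = 0.85·0.7000 / (0.85·0.7000 + 0.15·0.3000) ≈ 0.9297
After 'negative': P(affected) = 0.15·0.9297 / (0.15·0.9297 + 0.85·0.0703) ≈ 0.7000
After 'positive': P(affected) = 0.85·0.7000 / (0.85·0.7000 + 0.15·0.3000) ≈ 0.9297

0.9297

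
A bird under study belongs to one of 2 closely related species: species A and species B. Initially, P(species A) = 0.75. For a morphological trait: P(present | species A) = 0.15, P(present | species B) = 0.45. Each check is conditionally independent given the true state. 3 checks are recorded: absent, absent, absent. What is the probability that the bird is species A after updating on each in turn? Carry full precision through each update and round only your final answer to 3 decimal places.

0.917

After 'absent': P(species A) = 0.85·0.7500 / (0.85·0.7500 + 0.55·0.2500) ≈ 0.8226
After 'absent': P(species A) = 0.85·0.8226 / (0.85·0.8226 + 0.55·0.1774) ≈ 0.8775
After 'absent': P(species A) = 0.85·0.8775 / (0.85·0.8775 + 0.55·0.1225) ≈ 0.9172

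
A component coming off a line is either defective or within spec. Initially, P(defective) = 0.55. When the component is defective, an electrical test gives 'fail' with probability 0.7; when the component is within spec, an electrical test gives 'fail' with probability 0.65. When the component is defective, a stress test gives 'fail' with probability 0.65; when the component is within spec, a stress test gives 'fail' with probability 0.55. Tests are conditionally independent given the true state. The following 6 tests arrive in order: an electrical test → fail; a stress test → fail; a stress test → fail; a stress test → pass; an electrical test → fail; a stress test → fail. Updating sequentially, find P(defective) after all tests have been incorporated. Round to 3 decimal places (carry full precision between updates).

0.645

After an electrical test='fail': P(defective) = 0.7·0.5500 / (0.7·0.5500 + 0.65·0.4500) ≈ 0.5683
After a stress test='fail': P(defective) = 0.65·0.5683 / (0.65·0.5683 + 0.55·0.4317) ≈ 0.6087
After a stress test='fail': P(defective) = 0.65·0.6087 / (0.65·0.6087 + 0.55·0.3913) ≈ 0.6477
After a stress test='pass': P(defective) = 0.35·0.6477 / (0.35·0.6477 + 0.45·0.3523) ≈ 0.5885
After an electrical test='fail': P(defective) = 0.7·0.5885 / (0.7·0.5885 + 0.65·0.4115) ≈ 0.6063
After a stress test='fail': P(defective) = 0.65·0.6063 / (0.65·0.6063 + 0.55·0.3937) ≈ 0.6454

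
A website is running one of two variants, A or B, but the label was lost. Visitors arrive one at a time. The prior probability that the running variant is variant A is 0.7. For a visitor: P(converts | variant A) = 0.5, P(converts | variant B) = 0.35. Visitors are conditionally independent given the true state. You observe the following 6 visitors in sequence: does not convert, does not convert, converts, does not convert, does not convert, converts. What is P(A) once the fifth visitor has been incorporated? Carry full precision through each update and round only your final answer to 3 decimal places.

0.539

Each posterior becomes the prior for the next update.
After 'does not convert': P(A) = 0.5·0.7000 / (0.5·0.7000 + 0.65·0.3000) ≈ 0.6422
After 'does not convert': P(A) = 0.5·0.6422 / (0.5·0.6422 + 0.65·0.3578) ≈ 0.5800
After 'converts': P(A) = 0.5·0.5800 / (0.5·0.5800 + 0.35·0.4200) ≈ 0.6636
After 'does not convert': P(A) = 0.5·0.6636 / (0.5·0.6636 + 0.65·0.3364) ≈ 0.6027
After 'does not convert': P(A) = 0.5·0.6027 / (0.5·0.6027 + 0.65·0.3973) ≈ 0.5386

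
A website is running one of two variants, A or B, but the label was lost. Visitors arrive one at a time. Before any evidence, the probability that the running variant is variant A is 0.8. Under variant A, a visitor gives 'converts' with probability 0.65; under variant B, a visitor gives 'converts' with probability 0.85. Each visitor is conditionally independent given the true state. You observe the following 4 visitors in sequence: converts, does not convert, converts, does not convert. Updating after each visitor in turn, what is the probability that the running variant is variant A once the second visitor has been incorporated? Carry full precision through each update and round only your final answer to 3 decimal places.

0.877

After 'converts': P(A) = 0.65·0.8000 / (0.65·0.8000 + 0.85·0.2000) ≈ 0.7536
After 'does not convert': P(A) = 0.35·0.7536 / (0.35·0.7536 + 0.15·0.2464) ≈ 0.8771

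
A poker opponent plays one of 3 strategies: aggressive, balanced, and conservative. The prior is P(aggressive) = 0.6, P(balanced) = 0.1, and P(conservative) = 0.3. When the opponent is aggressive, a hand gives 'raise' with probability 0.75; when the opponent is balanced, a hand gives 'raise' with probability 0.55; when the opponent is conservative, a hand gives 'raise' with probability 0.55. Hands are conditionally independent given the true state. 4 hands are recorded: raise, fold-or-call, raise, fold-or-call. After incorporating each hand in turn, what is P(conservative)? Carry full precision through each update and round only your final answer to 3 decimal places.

0.403

After 'raise': normaliser = 0.75·0.6000 + 0.55·0.1000 + 0.55·0.3000; P(aggressive) ≈ 0.6716, P(balanced) ≈ 0.0821, P(conservative) ≈ 0.2463
After 'fold-or-call': normaliser = 0.25·0.6716 + 0.45·0.0821 + 0.45·0.2463; P(aggressive) ≈ 0.5319, P(balanced) ≈ 0.1170, P(conservative) ≈ 0.3511
After 'raise': normaliser = 0.75·0.5319 + 0.55·0.1170 + 0.55·0.3511; P(aggressive) ≈ 0.6078, P(balanced) ≈ 0.0981, P(conservative) ≈ 0.2942
After 'fold-or-call': normaliser = 0.25·0.6078 + 0.45·0.0981 + 0.45·0.2942; P(aggressive) ≈ 0.4626, P(balanced) ≈ 0.1343, P(conservative) ≈ 0.4030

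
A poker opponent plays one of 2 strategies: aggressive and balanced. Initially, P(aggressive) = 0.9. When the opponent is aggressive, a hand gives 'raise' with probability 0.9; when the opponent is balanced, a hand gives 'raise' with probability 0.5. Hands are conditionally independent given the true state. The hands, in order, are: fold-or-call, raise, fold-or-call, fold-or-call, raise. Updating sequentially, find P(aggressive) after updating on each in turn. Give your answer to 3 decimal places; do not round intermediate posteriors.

0.189

After 'fold-or-call': P(aggressive) = 0.1·0.9000 / (0.1·0.9000 + 0.5·0.1000) ≈ 0.6429
After 'raise': P(aggressive) = 0.9·0.6429 / (0.9·0.6429 + 0.5·0.3571) ≈ 0.7642
After 'fold-or-call': P(aggressive) = 0.1·0.7642 / (0.1·0.7642 + 0.5·0.2358) ≈ 0.3932
After 'fold-or-call': P(aggressive) = 0.1·0.3932 / (0.1·0.3932 + 0.5·0.6068) ≈ 0.1147
After 'raise': P(aggressive) = 0.9·0.1147 / (0.9·0.1147 + 0.5·0.8853) ≈ 0.1892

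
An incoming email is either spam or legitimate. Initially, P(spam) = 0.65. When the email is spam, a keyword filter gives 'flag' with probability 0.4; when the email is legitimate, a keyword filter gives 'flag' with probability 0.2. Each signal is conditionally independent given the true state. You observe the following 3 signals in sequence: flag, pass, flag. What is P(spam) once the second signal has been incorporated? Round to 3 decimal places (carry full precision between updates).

Apply Bayes' rule sequentially, carrying P(spam) forward.
After 'flag': P(spam) = 0.4·0.6500 / (0.4·0.6500 + 0.2·0.3500) ≈ 0.7879
After 'pass': P(spam) = 0.6·0.7879 / (0.6·0.7879 + 0.8·0.2121) ≈ 0.7358

0.736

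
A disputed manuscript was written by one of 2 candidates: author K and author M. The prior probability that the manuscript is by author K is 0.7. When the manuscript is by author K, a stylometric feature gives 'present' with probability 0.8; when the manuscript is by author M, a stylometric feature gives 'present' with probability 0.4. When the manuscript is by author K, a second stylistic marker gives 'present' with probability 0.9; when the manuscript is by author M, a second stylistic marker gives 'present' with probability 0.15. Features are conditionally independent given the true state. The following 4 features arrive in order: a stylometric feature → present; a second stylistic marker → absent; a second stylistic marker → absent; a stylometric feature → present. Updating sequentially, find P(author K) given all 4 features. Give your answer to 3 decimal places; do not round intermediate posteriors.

After a stylometric feature='present': P(author K) = 0.8·0.7000 / (0.8·0.7000 + 0.4·0.3000) ≈ 0.8235
After a second stylistic marker='absent': P(author K) = 0.1·0.8235 / (0.1·0.8235 + 0.85·0.1765) ≈ 0.3544
After a second stylistic marker='absent': P(author K) = 0.1·0.3544 / (0.1·0.3544 + 0.85·0.6456) ≈ 0.0607
After a stylometric feature='present': P(author K) = 0.8·0.0607 / (0.8·0.0607 + 0.4·0.9393) ≈ 0.1144

0.114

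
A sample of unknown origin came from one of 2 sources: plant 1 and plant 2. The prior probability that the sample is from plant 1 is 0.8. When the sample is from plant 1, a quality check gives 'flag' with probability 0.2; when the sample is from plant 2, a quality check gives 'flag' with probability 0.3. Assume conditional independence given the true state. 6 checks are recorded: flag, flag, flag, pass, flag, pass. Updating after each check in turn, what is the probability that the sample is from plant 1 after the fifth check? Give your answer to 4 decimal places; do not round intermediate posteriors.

0.4745

After 'flag': P(plant 1) = 0.2·0.8000 / (0.2·0.8000 + 0.3·0.2000) ≈ 0.7273
After 'flag': P(plant 1) = 0.2·0.7273 / (0.2·0.7273 + 0.3·0.2727) ≈ 0.6400
After 'flag': P(plant 1) = 0.2·0.6400 / (0.2·0.6400 + 0.3·0.3600) ≈ 0.5424
After 'pass': P(plant 1) = 0.8·0.5424 / (0.8·0.5424 + 0.7·0.4576) ≈ 0.5753
After 'flag': P(plant 1) = 0.2·0.5753 / (0.2·0.5753 + 0.3·0.4247) ≈ 0.4745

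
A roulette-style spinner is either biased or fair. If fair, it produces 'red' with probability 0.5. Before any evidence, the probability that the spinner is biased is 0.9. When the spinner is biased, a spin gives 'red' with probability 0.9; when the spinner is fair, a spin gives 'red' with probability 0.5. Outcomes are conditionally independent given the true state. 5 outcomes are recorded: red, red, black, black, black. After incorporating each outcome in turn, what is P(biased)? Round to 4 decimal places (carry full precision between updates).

0.1892

After 'red': P(biased) = 0.9·0.9000 / (0.9·0.9000 + 0.5·0.1000) ≈ 0.9419
After 'red': P(biased) = 0.9·0.9419 / (0.9·0.9419 + 0.5·0.0581) ≈ 0.9668
After 'black': P(biased) = 0.1·0.9668 / (0.1·0.9668 + 0.5·0.0332) ≈ 0.8536
After 'black': P(biased) = 0.1·0.8536 / (0.1·0.8536 + 0.5·0.1464) ≈ 0.5384
After 'black': P(biased) = 0.1·0.5384 / (0.1·0.5384 + 0.5·0.4616) ≈ 0.1892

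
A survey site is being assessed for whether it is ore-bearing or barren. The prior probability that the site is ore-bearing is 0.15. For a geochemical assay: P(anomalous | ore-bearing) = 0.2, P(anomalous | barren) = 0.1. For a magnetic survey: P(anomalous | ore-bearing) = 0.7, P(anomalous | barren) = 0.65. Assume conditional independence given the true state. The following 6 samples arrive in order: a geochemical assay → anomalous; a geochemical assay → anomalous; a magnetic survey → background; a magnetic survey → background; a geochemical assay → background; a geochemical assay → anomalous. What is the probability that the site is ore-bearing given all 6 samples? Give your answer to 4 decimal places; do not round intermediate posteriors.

After a geochemical assay='anomalous': P(ore) = 0.2·0.1500 / (0.2·0.1500 + 0.1·0.8500) ≈ 0.2609
After a geochemical assay='anomalous': P(ore) = 0.2·0.2609 / (0.2·0.2609 + 0.1·0.7391) ≈ 0.4138
After a magnetic survey='background': P(ore) = 0.3·0.4138 / (0.3·0.4138 + 0.35·0.5862) ≈ 0.3770
After a magnetic survey='background': P(ore) = 0.3·0.3770 / (0.3·0.3770 + 0.35·0.6230) ≈ 0.3415
After a geochemical assay='background': P(ore) = 0.8·0.3415 / (0.8·0.3415 + 0.9·0.6585) ≈ 0.3155
After a geochemical assay='anomalous': P(ore) = 0.2·0.3155 / (0.2·0.3155 + 0.1·0.6845) ≈ 0.4797

0.4797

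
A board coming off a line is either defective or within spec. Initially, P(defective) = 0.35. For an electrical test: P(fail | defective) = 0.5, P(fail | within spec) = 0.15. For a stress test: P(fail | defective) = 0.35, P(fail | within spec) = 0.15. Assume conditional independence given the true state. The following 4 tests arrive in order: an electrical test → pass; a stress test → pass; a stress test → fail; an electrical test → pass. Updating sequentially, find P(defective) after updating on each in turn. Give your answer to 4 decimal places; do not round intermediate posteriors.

0.2495

After an electrical test='pass': P(defective) = 0.5·0.3500 / (0.5·0.3500 + 0.85·0.6500) ≈ 0.2405
After a stress test='pass': P(defective) = 0.65·0.2405 / (0.65·0.2405 + 0.85·0.7595) ≈ 0.1950
After a stress test='fail': P(defective) = 0.35·0.1950 / (0.35·0.1950 + 0.15·0.8050) ≈ 0.3611
After an electrical test='pass': P(defective) = 0.5·0.3611 / (0.5·0.3611 + 0.85·0.6389) ≈ 0.2495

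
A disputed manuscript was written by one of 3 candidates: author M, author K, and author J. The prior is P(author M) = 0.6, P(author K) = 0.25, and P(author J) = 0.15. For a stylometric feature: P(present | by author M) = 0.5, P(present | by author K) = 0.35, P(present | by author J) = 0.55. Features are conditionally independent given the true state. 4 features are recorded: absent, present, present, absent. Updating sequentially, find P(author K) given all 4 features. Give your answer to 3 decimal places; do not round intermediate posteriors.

0.217

After 'absent': normaliser = 0.5·0.6000 + 0.65·0.2500 + 0.45·0.1500; P(author M) ≈ 0.5660, P(author K) ≈ 0.3066, P(author J) ≈ 0.1274
After 'present': normaliser = 0.5·0.5660 + 0.35·0.3066 + 0.55·0.1274; P(author M) ≈ 0.6148, P(author K) ≈ 0.2331, P(author J) ≈ 0.1522
After 'present': normaliser = 0.5·0.6148 + 0.35·0.2331 + 0.55·0.1522; P(author M) ≈ 0.6503, P(author K) ≈ 0.1726, P(author J) ≈ 0.1771
After 'absent': normaliser = 0.5·0.6503 + 0.65·0.1726 + 0.45·0.1771; P(author M) ≈ 0.6289, P(author K) ≈ 0.2170, P(author J) ≈ 0.1541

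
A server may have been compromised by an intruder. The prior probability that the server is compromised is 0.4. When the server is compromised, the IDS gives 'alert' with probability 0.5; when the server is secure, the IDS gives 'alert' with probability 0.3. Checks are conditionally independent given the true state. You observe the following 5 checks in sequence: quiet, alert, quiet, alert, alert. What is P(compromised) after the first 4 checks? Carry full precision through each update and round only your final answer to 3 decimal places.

0.486

Apply Bayes' rule sequentially, carrying P(compromised) forward.
After 'quiet': P(compromised) = 0.5·0.4000 / (0.5·0.4000 + 0.7·0.6000) ≈ 0.3226
After 'alert': P(compromised) = 0.5·0.3226 / (0.5·0.3226 + 0.3·0.6774) ≈ 0.4425
After 'quiet': P(compromised) = 0.5·0.4425 / (0.5·0.4425 + 0.7·0.5575) ≈ 0.3618
After 'alert': P(compromised) = 0.5·0.3618 / (0.5·0.3618 + 0.3·0.6382) ≈ 0.4858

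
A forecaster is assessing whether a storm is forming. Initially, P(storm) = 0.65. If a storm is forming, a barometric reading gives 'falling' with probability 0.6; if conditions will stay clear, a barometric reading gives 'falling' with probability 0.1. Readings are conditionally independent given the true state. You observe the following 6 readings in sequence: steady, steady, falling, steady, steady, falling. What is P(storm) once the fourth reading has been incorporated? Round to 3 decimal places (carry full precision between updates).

After 'steady': P(storm) = 0.4·0.6500 / (0.4·0.6500 + 0.9·0.3500) ≈ 0.4522
After 'steady': P(storm) = 0.4·0.4522 / (0.4·0.4522 + 0.9·0.5478) ≈ 0.2684
After 'falling': P(storm) = 0.6·0.2684 / (0.6·0.2684 + 0.1·0.7316) ≈ 0.6876
After 'steady': P(storm) = 0.4·0.6876 / (0.4·0.6876 + 0.9·0.3124) ≈ 0.4945

0.495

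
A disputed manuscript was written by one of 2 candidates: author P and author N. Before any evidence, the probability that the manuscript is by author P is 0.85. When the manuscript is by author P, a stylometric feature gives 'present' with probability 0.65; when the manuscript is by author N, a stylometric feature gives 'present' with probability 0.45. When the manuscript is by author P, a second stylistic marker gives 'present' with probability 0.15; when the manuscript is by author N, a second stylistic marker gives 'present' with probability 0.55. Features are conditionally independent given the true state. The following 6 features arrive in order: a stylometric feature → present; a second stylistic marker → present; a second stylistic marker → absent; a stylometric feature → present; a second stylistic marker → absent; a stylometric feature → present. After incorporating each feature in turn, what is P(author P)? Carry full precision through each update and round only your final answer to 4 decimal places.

0.9432

Apply Bayes' rule sequentially, carrying P(author P) forward.
After a stylometric feature='present': P(author P) = 0.65·0.8500 / (0.65·0.8500 + 0.45·0.1500) ≈ 0.8911
After a second stylistic marker='present': P(author P) = 0.15·0.8911 / (0.15·0.8911 + 0.55·0.1089) ≈ 0.6906
After a second stylistic marker='absent': P(author P) = 0.85·0.6906 / (0.85·0.6906 + 0.45·0.3094) ≈ 0.8083
After a stylometric feature='present': P(author P) = 0.65·0.8083 / (0.65·0.8083 + 0.45·0.1917) ≈ 0.8590
After a second stylistic marker='absent': P(author P) = 0.85·0.8590 / (0.85·0.8590 + 0.45·0.1410) ≈ 0.9200
After a stylometric feature='present': P(author P) = 0.65·0.9200 / (0.65·0.9200 + 0.45·0.0800) ≈ 0.9432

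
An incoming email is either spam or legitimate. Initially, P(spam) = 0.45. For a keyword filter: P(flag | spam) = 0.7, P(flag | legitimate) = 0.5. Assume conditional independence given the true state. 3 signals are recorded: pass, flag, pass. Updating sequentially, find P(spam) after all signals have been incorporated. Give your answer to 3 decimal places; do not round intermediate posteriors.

Each posterior becomes the prior for the next update.
After 'pass': P(spam) = 0.3·0.4500 / (0.3·0.4500 + 0.5·0.5500) ≈ 0.3293
After 'flag': P(spam) = 0.7·0.3293 / (0.7·0.3293 + 0.5·0.6707) ≈ 0.4073
After 'pass': P(spam) = 0.3·0.4073 / (0.3·0.4073 + 0.5·0.5927) ≈ 0.2920

0.292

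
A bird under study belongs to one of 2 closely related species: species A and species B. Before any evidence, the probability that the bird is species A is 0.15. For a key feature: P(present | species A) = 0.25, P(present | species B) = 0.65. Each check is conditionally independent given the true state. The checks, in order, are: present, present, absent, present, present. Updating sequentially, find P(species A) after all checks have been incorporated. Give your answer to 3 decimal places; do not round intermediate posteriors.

0.008

Each posterior becomes the prior for the next update.
After 'present': P(species A) = 0.25·0.1500 / (0.25·0.1500 + 0.65·0.8500) ≈ 0.0636
After 'present': P(species A) = 0.25·0.0636 / (0.25·0.0636 + 0.65·0.9364) ≈ 0.0254
After 'absent': P(species A) = 0.75·0.0254 / (0.75·0.0254 + 0.35·0.9746) ≈ 0.0530
After 'present': P(species A) = 0.25·0.0530 / (0.25·0.0530 + 0.65·0.9470) ≈ 0.0211
After 'present': P(species A) = 0.25·0.0211 / (0.25·0.0211 + 0.65·0.9789) ≈ 0.0082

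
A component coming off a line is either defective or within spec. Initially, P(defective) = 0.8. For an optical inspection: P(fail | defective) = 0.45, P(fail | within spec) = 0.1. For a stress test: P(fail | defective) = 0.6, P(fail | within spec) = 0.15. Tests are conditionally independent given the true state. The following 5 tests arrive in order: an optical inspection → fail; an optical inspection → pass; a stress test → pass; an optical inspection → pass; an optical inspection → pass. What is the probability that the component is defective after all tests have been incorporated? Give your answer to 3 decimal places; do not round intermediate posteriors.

After an optical inspection='fail': P(defective) = 0.45·0.8000 / (0.45·0.8000 + 0.1·0.2000) ≈ 0.9474
After an optical inspection='pass': P(defective) = 0.55·0.9474 / (0.55·0.9474 + 0.9·0.0526) ≈ 0.9167
After a stress test='pass': P(defective) = 0.4·0.9167 / (0.4·0.9167 + 0.85·0.0833) ≈ 0.8381
After an optical inspection='pass': P(defective) = 0.55·0.8381 / (0.55·0.8381 + 0.9·0.1619) ≈ 0.7598
After an optical inspection='pass': P(defective) = 0.55·0.7598 / (0.55·0.7598 + 0.9·0.2402) ≈ 0.6591

0.659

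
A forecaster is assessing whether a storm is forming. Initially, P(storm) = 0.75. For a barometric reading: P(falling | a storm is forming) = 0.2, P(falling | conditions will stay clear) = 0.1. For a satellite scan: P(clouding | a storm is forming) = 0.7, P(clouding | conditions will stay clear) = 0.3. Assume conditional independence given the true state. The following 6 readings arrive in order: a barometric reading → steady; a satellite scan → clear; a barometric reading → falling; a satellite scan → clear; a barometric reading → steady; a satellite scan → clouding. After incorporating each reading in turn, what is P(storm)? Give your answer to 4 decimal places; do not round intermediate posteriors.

0.6702

After a barometric reading='steady': P(storm) = 0.8·0.7500 / (0.8·0.7500 + 0.9·0.2500) ≈ 0.7273
After a satellite scan='clear': P(storm) = 0.3·0.7273 / (0.3·0.7273 + 0.7·0.2727) ≈ 0.5333
After a barometric reading='falling': P(storm) = 0.2·0.5333 / (0.2·0.5333 + 0.1·0.4667) ≈ 0.6957
After a satellite scan='clear': P(storm) = 0.3·0.6957 / (0.3·0.6957 + 0.7·0.3043) ≈ 0.4948
After a barometric reading='steady': P(storm) = 0.8·0.4948 / (0.8·0.4948 + 0.9·0.5052) ≈ 0.4655
After a satellite scan='clouding': P(storm) = 0.7·0.4655 / (0.7·0.4655 + 0.3·0.5345) ≈ 0.6702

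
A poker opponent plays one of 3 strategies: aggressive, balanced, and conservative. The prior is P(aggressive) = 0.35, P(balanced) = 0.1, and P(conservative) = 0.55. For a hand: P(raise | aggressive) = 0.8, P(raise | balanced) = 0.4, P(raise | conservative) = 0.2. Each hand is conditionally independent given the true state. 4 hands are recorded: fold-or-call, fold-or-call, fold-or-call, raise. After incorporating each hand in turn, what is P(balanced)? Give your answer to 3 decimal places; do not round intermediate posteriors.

0.129

After 'fold-or-call': normaliser = 0.2·0.3500 + 0.6·0.1000 + 0.8·0.5500; P(aggressive) ≈ 0.1228, P(balanced) ≈ 0.1053, P(conservative) ≈ 0.7719
After 'fold-or-call': normaliser = 0.2·0.1228 + 0.6·0.1053 + 0.8·0.7719; P(aggressive) ≈ 0.0348, P(balanced) ≈ 0.0896, P(conservative) ≈ 0.8756
After 'fold-or-call': normaliser = 0.2·0.0348 + 0.6·0.0896 + 0.8·0.8756; P(aggressive) ≈ 0.0092, P(balanced) ≈ 0.0706, P(conservative) ≈ 0.9203
After 'raise': normaliser = 0.8·0.0092 + 0.4·0.0706 + 0.2·0.9203; P(aggressive) ≈ 0.0333, P(balanced) ≈ 0.1286, P(conservative) ≈ 0.8381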